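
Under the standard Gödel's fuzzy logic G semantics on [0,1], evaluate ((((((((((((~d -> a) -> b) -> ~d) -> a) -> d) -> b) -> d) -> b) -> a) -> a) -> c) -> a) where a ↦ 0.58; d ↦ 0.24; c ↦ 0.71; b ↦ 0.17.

~d: Gödel ¬ of 0.24 = 0 (operand ≠ 0)
(~d -> a): 0 ≤ 0.58, so result = 1
((~d -> a) -> b): 1 > 0.17, so result = 0.17
~d: Gödel ¬ of 0.24 = 0 (operand ≠ 0)
(((~d -> a) -> b) -> ~d): 0.17 > 0, so result = 0
((((~d -> a) -> b) -> ~d) -> a): 0 ≤ 0.58, so result = 1
(((((~d -> a) -> b) -> ~d) -> a) -> d): 1 > 0.24, so result = 0.24
((((((~d -> a) -> b) -> ~d) -> a) -> d) -> b): 0.24 > 0.17, so result = 0.17
(((((((~d -> a) -> b) -> ~d) -> a) -> d) -> b) -> d): 0.17 ≤ 0.24, so result = 1
((((((((~d -> a) -> b) -> ~d) -> a) -> d) -> b) -> d) -> b): 1 > 0.17, so result = 0.17
(((((((((~d -> a) -> b) -> ~d) -> a) -> d) -> b) -> d) -> b) -> a): 0.17 ≤ 0.58, so result = 1
((((((((((~d -> a) -> b) -> ~d) -> a) -> d) -> b) -> d) -> b) -> a) -> a): 1 > 0.58, so result = 0.58
(((((((((((~d -> a) -> b) -> ~d) -> a) -> d) -> b) -> d) -> b) -> a) -> a) -> c): 0.58 ≤ 0.71, so result = 1
((((((((((((~d -> a) -> b) -> ~d) -> a) -> d) -> b) -> d) -> b) -> a) -> a) -> c) -> a): 1 > 0.58, so result = 0.58

0.58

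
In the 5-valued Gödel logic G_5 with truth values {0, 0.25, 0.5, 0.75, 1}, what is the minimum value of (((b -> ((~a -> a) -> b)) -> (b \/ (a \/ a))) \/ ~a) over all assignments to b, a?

The minimum is attained at b = 0, a = 0.25:
  ~a: Gödel ¬ of 0.25 = 0 (operand ≠ 0)
  (~a -> a): 0 ≤ 0.25, so result = 1
  ((~a -> a) -> b): 1 > 0, so result = 0
  (b -> ((~a -> a) -> b)): 0 ≤ 0, so result = 1
  (a \/ a) = max(0.25, 0.25) = 0.25
  (b \/ (a \/ a)) = max(0, 0.25) = 0.25
  ((b -> ((~a -> a) -> b)) -> (b \/ (a \/ a))): 1 > 0.25, so result = 0.25
  ~a: Gödel ¬ of 0.25 = 0 (operand ≠ 0)
  (((b -> ((~a -> a) -> b)) -> (b \/ (a \/ a))) \/ ~a) = max(0.25, 0) = 0.25
Checking all 25 assignments confirms none give a value below 0.25.

0.25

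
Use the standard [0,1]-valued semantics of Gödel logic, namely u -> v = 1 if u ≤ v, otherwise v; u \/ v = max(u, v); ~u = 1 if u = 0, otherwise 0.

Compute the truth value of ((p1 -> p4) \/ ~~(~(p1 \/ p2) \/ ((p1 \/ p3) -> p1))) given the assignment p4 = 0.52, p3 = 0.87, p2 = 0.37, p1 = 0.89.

1.00

(p1 -> p4): 0.89 > 0.52, so result = 0.52
(p1 \/ p2) = max(0.89, 0.37) = 0.89
~(p1 \/ p2): Gödel ¬ of 0.89 = 0 (operand ≠ 0)
(p1 \/ p3) = max(0.89, 0.87) = 0.89
((p1 \/ p3) -> p1): 0.89 ≤ 0.89, so result = 1
(~(p1 \/ p2) \/ ((p1 \/ p3) -> p1)) = max(0, 1) = 1
~(~(p1 \/ p2) \/ ((p1 \/ p3) -> p1)): Gödel ¬ of 1 = 0 (operand ≠ 0)
~~(~(p1 \/ p2) \/ ((p1 \/ p3) -> p1)): Gödel ¬ of 0 = 1 (operand is 0)
((p1 -> p4) \/ ~~(~(p1 \/ p2) \/ ((p1 \/ p3) -> p1))) = max(0.52, 1) = 1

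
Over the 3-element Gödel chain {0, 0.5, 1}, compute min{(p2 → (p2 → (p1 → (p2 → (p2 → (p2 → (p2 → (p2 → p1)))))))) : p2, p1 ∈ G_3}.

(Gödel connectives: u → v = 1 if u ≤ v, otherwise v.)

1.00

Every assignment gives 1. For instance at p2 = 0, p1 = 0:
  (p2 → p1): 0 ≤ 0, so result = 1
  (p2 → (p2 → p1)): 0 ≤ 1, so result = 1
  (p2 → (p2 → (p2 → p1))): 0 ≤ 1, so result = 1
  (p2 → (p2 → (p2 → (p2 → p1)))): 0 ≤ 1, so result = 1
  (p2 → (p2 → (p2 → (p2 → (p2 → p1))))): 0 ≤ 1, so result = 1
  (p1 → (p2 → (p2 → (p2 → (p2 → (p2 → p1)))))): 0 ≤ 1, so result = 1
  (p2 → (p1 → (p2 → (p2 → (p2 → (p2 → (p2 → p1))))))): 0 ≤ 1, so result = 1
  (p2 → (p2 → (p1 → (p2 → (p2 → (p2 → (p2 → (p2 → p1)))))))): 0 ≤ 1, so result = 1
All 9 assignments give value 1 — the formula is a G_3-tautology.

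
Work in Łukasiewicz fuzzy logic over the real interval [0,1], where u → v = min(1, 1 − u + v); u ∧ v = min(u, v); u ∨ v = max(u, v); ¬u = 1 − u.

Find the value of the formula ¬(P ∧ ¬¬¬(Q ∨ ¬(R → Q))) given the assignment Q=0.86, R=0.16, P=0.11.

0.89

(R → Q): min(1, 1 − 0.16 + 0.86) = 1
¬(R → Q): Łukasiewicz ¬ gives 1 − 1 = 0
(Q ∨ ¬(R → Q)) = max(0.86, 0) = 0.86
¬(Q ∨ ¬(R → Q)): Łukasiewicz ¬ gives 1 − 0.86 = 0.14
¬¬(Q ∨ ¬(R → Q)): Łukasiewicz ¬ gives 1 − 0.14 = 0.86
¬¬¬(Q ∨ ¬(R → Q)): Łukasiewicz ¬ gives 1 − 0.86 = 0.14
(P ∧ ¬¬¬(Q ∨ ¬(R → Q))) = min(0.11, 0.14) = 0.11
¬(P ∧ ¬¬¬(Q ∨ ¬(R → Q))): Łukasiewicz ¬ gives 1 − 0.11 = 0.89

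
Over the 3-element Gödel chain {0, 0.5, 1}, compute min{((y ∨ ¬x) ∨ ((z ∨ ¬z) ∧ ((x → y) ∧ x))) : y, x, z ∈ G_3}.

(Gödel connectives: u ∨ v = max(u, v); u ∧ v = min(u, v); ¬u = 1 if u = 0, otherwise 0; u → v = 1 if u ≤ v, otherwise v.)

0.00

The minimum is attained at y = 0, x = 0.5, z = 0:
  ¬x: Gödel ¬ of 0.5 = 0 (operand ≠ 0)
  (y ∨ ¬x) = max(0, 0) = 0
  ¬z: Gödel ¬ of 0 = 1 (operand is 0)
  (z ∨ ¬z) = max(0, 1) = 1
  (x → y): 0.5 > 0, so result = 0
  ((x → y) ∧ x) = min(0, 0.5) = 0
  ((z ∨ ¬z) ∧ ((x → y) ∧ x)) = min(1, 0) = 0
  ((y ∨ ¬x) ∨ ((z ∨ ¬z) ∧ ((x → y) ∧ x))) = max(0, 0) = 0
Checking all 27 assignments confirms none give a value below 0.00.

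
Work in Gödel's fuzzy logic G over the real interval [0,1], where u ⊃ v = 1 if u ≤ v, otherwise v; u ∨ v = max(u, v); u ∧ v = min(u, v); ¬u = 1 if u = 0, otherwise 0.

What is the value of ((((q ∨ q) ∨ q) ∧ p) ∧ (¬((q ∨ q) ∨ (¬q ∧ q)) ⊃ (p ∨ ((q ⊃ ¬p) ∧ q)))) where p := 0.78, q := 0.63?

(q ∨ q) = max(0.63, 0.63) = 0.63
((q ∨ q) ∨ q) = max(0.63, 0.63) = 0.63
(((q ∨ q) ∨ q) ∧ p) = min(0.63, 0.78) = 0.63
(q ∨ q) = max(0.63, 0.63) = 0.63
¬q: Gödel ¬ of 0.63 = 0 (operand ≠ 0)
(¬q ∧ q) = min(0, 0.63) = 0
((q ∨ q) ∨ (¬q ∧ q)) = max(0.63, 0) = 0.63
¬((q ∨ q) ∨ (¬q ∧ q)): Gödel ¬ of 0.63 = 0 (operand ≠ 0)
¬p: Gödel ¬ of 0.78 = 0 (operand ≠ 0)
(q ⊃ ¬p): 0.63 > 0, so result = 0
((q ⊃ ¬p) ∧ q) = min(0, 0.63) = 0
(p ∨ ((q ⊃ ¬p) ∧ q)) = max(0.78, 0) = 0.78
(¬((q ∨ q) ∨ (¬q ∧ q)) ⊃ (p ∨ ((q ⊃ ¬p) ∧ q))): 0 ≤ 0.78, so result = 1
((((q ∨ q) ∨ q) ∧ p) ∧ (¬((q ∨ q) ∨ (¬q ∧ q)) ⊃ (p ∨ ((q ⊃ ¬p) ∧ q)))) = min(0.63, 1) = 0.63

0.63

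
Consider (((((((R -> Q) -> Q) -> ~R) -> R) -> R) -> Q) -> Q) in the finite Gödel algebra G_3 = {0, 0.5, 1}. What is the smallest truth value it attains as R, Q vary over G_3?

The minimum is attained at R = 0.5, Q = 0.5:
  (R -> Q): 0.5 ≤ 0.5, so result = 1
  ((R -> Q) -> Q): 1 > 0.5, so result = 0.5
  ~R: Gödel ¬ of 0.5 = 0 (operand ≠ 0)
  (((R -> Q) -> Q) -> ~R): 0.5 > 0, so result = 0
  ((((R -> Q) -> Q) -> ~R) -> R): 0 ≤ 0.5, so result = 1
  (((((R -> Q) -> Q) -> ~R) -> R) -> R): 1 > 0.5, so result = 0.5
  ((((((R -> Q) -> Q) -> ~R) -> R) -> R) -> Q): 0.5 ≤ 0.5, so result = 1
  (((((((R -> Q) -> Q) -> ~R) -> R) -> R) -> Q) -> Q): 1 > 0.5, so result = 0.5
Checking all 9 assignments confirms none give a value below 0.50.

0.50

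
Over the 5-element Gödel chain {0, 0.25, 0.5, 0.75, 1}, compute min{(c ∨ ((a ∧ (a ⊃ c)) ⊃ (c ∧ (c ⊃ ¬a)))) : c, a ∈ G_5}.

The minimum is attained at c = 0.25, a = 0.25:
  (a ⊃ c): 0.25 ≤ 0.25, so result = 1
  (a ∧ (a ⊃ c)) = min(0.25, 1) = 0.25
  ¬a: Gödel ¬ of 0.25 = 0 (operand ≠ 0)
  (c ⊃ ¬a): 0.25 > 0, so result = 0
  (c ∧ (c ⊃ ¬a)) = min(0.25, 0) = 0
  ((a ∧ (a ⊃ c)) ⊃ (c ∧ (c ⊃ ¬a))): 0.25 > 0, so result = 0
  (c ∨ ((a ∧ (a ⊃ c)) ⊃ (c ∧ (c ⊃ ¬a)))) = max(0.25, 0) = 0.25
Checking all 25 assignments confirms none give a value below 0.25.

0.25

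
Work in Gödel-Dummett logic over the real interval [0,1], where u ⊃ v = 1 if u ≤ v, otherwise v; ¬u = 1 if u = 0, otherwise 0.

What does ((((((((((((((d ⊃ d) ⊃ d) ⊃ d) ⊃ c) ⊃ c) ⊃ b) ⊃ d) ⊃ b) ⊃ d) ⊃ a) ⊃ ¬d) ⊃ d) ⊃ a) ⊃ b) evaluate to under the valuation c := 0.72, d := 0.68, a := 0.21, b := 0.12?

0.12

(d ⊃ d): 0.68 ≤ 0.68, so result = 1
((d ⊃ d) ⊃ d): 1 > 0.68, so result = 0.68
(((d ⊃ d) ⊃ d) ⊃ d): 0.68 ≤ 0.68, so result = 1
((((d ⊃ d) ⊃ d) ⊃ d) ⊃ c): 1 > 0.72, so result = 0.72
(((((d ⊃ d) ⊃ d) ⊃ d) ⊃ c) ⊃ c): 0.72 ≤ 0.72, so result = 1
((((((d ⊃ d) ⊃ d) ⊃ d) ⊃ c) ⊃ c) ⊃ b): 1 > 0.12, so result = 0.12
(((((((d ⊃ d) ⊃ d) ⊃ d) ⊃ c) ⊃ c) ⊃ b) ⊃ d): 0.12 ≤ 0.68, so result = 1
((((((((d ⊃ d) ⊃ d) ⊃ d) ⊃ c) ⊃ c) ⊃ b) ⊃ d) ⊃ b): 1 > 0.12, so result = 0.12
(((((((((d ⊃ d) ⊃ d) ⊃ d) ⊃ c) ⊃ c) ⊃ b) ⊃ d) ⊃ b) ⊃ d): 0.12 ≤ 0.68, so result = 1
((((((((((d ⊃ d) ⊃ d) ⊃ d) ⊃ c) ⊃ c) ⊃ b) ⊃ d) ⊃ b) ⊃ d) ⊃ a): 1 > 0.21, so result = 0.21
¬d: Gödel ¬ of 0.68 = 0 (operand ≠ 0)
(((((((((((d ⊃ d) ⊃ d) ⊃ d) ⊃ c) ⊃ c) ⊃ b) ⊃ d) ⊃ b) ⊃ d) ⊃ a) ⊃ ¬d): 0.21 > 0, so result = 0
((((((((((((d ⊃ d) ⊃ d) ⊃ d) ⊃ c) ⊃ c) ⊃ b) ⊃ d) ⊃ b) ⊃ d) ⊃ a) ⊃ ¬d) ⊃ d): 0 ≤ 0.68, so result = 1
(((((((((((((d ⊃ d) ⊃ d) ⊃ d) ⊃ c) ⊃ c) ⊃ b) ⊃ d) ⊃ b) ⊃ d) ⊃ a) ⊃ ¬d) ⊃ d) ⊃ a): 1 > 0.21, so result = 0.21
((((((((((((((d ⊃ d) ⊃ d) ⊃ d) ⊃ c) ⊃ c) ⊃ b) ⊃ d) ⊃ b) ⊃ d) ⊃ a) ⊃ ¬d) ⊃ d) ⊃ a) ⊃ b): 0.21 > 0.12, so result = 0.12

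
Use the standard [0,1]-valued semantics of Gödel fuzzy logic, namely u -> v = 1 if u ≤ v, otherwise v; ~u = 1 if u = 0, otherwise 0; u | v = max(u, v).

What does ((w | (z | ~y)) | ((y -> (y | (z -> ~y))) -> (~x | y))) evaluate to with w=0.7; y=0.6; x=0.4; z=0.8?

~y: Gödel ¬ of 0.6 = 0 (operand ≠ 0)
(z | ~y) = max(0.8, 0) = 0.8
(w | (z | ~y)) = max(0.7, 0.8) = 0.8
~y: Gödel ¬ of 0.6 = 0 (operand ≠ 0)
(z -> ~y): 0.8 > 0, so result = 0
(y | (z -> ~y)) = max(0.6, 0) = 0.6
(y -> (y | (z -> ~y))): 0.6 ≤ 0.6, so result = 1
~x: Gödel ¬ of 0.4 = 0 (operand ≠ 0)
(~x | y) = max(0, 0.6) = 0.6
((y -> (y | (z -> ~y))) -> (~x | y)): 1 > 0.6, so result = 0.6
((w | (z | ~y)) | ((y -> (y | (z -> ~y))) -> (~x | y))) = max(0.8, 0.6) = 0.8

0.80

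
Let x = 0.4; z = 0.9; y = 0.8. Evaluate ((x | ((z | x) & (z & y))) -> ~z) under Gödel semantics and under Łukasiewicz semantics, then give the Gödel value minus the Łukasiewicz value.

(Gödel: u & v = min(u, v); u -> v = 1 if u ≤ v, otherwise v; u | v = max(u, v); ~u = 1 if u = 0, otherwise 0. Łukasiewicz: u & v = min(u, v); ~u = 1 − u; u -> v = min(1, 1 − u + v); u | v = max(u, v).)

Gödel evaluation:
  (z | x) = max(0.9, 0.4) = 0.9
  (z & y) = min(0.9, 0.8) = 0.8
  ((z | x) & (z & y)) = min(0.9, 0.8) = 0.8
  (x | ((z | x) & (z & y))) = max(0.4, 0.8) = 0.8
  ~z: Gödel ¬ of 0.9 = 0 (operand ≠ 0)
  ((x | ((z | x) & (z & y))) -> ~z): 0.8 > 0, so result = 0
  Gödel value = 0
Łukasiewicz evaluation:
  (z | x) = max(0.9, 0.4) = 0.9
  (z & y) = min(0.9, 0.8) = 0.8
  ((z | x) & (z & y)) = min(0.9, 0.8) = 0.8
  (x | ((z | x) & (z & y))) = max(0.4, 0.8) = 0.8
  ~z: Łukasiewicz ¬ gives 1 − 0.9 = 0.1
  ((x | ((z | x) & (z & y))) -> ~z): min(1, 1 − 0.8 + 0.1) = 0.3
  Łukasiewicz value = 0.3
Difference: 0 − 0.3 = -0.30

-0.30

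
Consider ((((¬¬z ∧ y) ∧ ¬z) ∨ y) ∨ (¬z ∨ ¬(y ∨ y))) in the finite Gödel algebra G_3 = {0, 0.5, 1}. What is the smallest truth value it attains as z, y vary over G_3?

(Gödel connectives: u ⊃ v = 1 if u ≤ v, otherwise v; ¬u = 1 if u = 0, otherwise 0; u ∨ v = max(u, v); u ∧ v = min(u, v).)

0.50

The minimum is attained at z = 0.5, y = 0.5:
  ¬z: Gödel ¬ of 0.5 = 0 (operand ≠ 0)
  ¬¬z: Gödel ¬ of 0 = 1 (operand is 0)
  (¬¬z ∧ y) = min(1, 0.5) = 0.5
  ¬z: Gödel ¬ of 0.5 = 0 (operand ≠ 0)
  ((¬¬z ∧ y) ∧ ¬z) = min(0.5, 0) = 0
  (((¬¬z ∧ y) ∧ ¬z) ∨ y) = max(0, 0.5) = 0.5
  ¬z: Gödel ¬ of 0.5 = 0 (operand ≠ 0)
  (y ∨ y) = max(0.5, 0.5) = 0.5
  ¬(y ∨ y): Gödel ¬ of 0.5 = 0 (operand ≠ 0)
  (¬z ∨ ¬(y ∨ y)) = max(0, 0) = 0
  ((((¬¬z ∧ y) ∧ ¬z) ∨ y) ∨ (¬z ∨ ¬(y ∨ y))) = max(0.5, 0) = 0.5
Checking all 9 assignments confirms none give a value below 0.50.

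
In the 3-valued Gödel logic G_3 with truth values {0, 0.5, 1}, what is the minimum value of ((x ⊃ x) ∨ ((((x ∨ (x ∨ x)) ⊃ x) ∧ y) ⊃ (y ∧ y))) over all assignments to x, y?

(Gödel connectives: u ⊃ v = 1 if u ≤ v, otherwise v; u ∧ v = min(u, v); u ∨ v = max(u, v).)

Every assignment gives 1. For instance at x = 0, y = 0:
  (x ⊃ x): 0 ≤ 0, so result = 1
  (x ∨ x) = max(0, 0) = 0
  (x ∨ (x ∨ x)) = max(0, 0) = 0
  ((x ∨ (x ∨ x)) ⊃ x): 0 ≤ 0, so result = 1
  (((x ∨ (x ∨ x)) ⊃ x) ∧ y) = min(1, 0) = 0
  (y ∧ y) = min(0, 0) = 0
  ((((x ∨ (x ∨ x)) ⊃ x) ∧ y) ⊃ (y ∧ y)): 0 ≤ 0, so result = 1
  ((x ⊃ x) ∨ ((((x ∨ (x ∨ x)) ⊃ x) ∧ y) ⊃ (y ∧ y))) = max(1, 1) = 1
All 9 assignments give value 1 — the formula is a G_3-tautology.

1.00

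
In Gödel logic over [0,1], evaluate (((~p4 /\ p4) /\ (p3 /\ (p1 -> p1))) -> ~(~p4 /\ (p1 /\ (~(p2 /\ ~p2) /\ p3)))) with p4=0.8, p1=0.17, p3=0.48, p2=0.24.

~p4: Gödel ¬ of 0.8 = 0 (operand ≠ 0)
(~p4 /\ p4) = min(0, 0.8) = 0
(p1 -> p1): 0.17 ≤ 0.17, so result = 1
(p3 /\ (p1 -> p1)) = min(0.48, 1) = 0.48
((~p4 /\ p4) /\ (p3 /\ (p1 -> p1))) = min(0, 0.48) = 0
~p4: Gödel ¬ of 0.8 = 0 (operand ≠ 0)
~p2: Gödel ¬ of 0.24 = 0 (operand ≠ 0)
(p2 /\ ~p2) = min(0.24, 0) = 0
~(p2 /\ ~p2): Gödel ¬ of 0 = 1 (operand is 0)
(~(p2 /\ ~p2) /\ p3) = min(1, 0.48) = 0.48
(p1 /\ (~(p2 /\ ~p2) /\ p3)) = min(0.17, 0.48) = 0.17
(~p4 /\ (p1 /\ (~(p2 /\ ~p2) /\ p3))) = min(0, 0.17) = 0
~(~p4 /\ (p1 /\ (~(p2 /\ ~p2) /\ p3))): Gödel ¬ of 0 = 1 (operand is 0)
(((~p4 /\ p4) /\ (p3 /\ (p1 -> p1))) -> ~(~p4 /\ (p1 /\ (~(p2 /\ ~p2) /\ p3)))): 0 ≤ 1, so result = 1

1.00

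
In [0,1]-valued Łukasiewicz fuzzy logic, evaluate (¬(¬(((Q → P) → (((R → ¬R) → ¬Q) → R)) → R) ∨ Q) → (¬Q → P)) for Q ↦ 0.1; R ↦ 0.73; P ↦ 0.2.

(Q → P): min(1, 1 − 0.1 + 0.2) = 1
¬R: Łukasiewicz ¬ gives 1 − 0.73 = 0.27
(R → ¬R): min(1, 1 − 0.73 + 0.27) = 0.54
¬Q: Łukasiewicz ¬ gives 1 − 0.1 = 0.9
((R → ¬R) → ¬Q): min(1, 1 − 0.54 + 0.9) = 1
(((R → ¬R) → ¬Q) → R): min(1, 1 − 1 + 0.73) = 0.73
((Q → P) → (((R → ¬R) → ¬Q) → R)): min(1, 1 − 1 + 0.73) = 0.73
(((Q → P) → (((R → ¬R) → ¬Q) → R)) → R): min(1, 1 − 0.73 + 0.73) = 1
¬(((Q → P) → (((R → ¬R) → ¬Q) → R)) → R): Łukasiewicz ¬ gives 1 − 1 = 0
(¬(((Q → P) → (((R → ¬R) → ¬Q) → R)) → R) ∨ Q) = max(0, 0.1) = 0.1
¬(¬(((Q → P) → (((R → ¬R) → ¬Q) → R)) → R) ∨ Q): Łukasiewicz ¬ gives 1 − 0.1 = 0.9
¬Q: Łukasiewicz ¬ gives 1 − 0.1 = 0.9
(¬Q → P): min(1, 1 − 0.9 + 0.2) = 0.3
(¬(¬(((Q → P) → (((R → ¬R) → ¬Q) → R)) → R) ∨ Q) → (¬Q → P)): min(1, 1 − 0.9 + 0.3) = 0.4

0.40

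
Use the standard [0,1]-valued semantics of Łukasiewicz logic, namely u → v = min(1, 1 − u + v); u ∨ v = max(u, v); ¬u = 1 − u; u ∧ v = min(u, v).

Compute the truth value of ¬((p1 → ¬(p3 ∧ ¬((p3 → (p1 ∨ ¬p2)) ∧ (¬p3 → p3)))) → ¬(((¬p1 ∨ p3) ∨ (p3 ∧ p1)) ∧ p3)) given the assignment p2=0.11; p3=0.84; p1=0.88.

¬p2: Łukasiewicz ¬ gives 1 − 0.11 = 0.89
(p1 ∨ ¬p2) = max(0.88, 0.89) = 0.89
(p3 → (p1 ∨ ¬p2)): min(1, 1 − 0.84 + 0.89) = 1
¬p3: Łukasiewicz ¬ gives 1 − 0.84 = 0.16
(¬p3 → p3): min(1, 1 − 0.16 + 0.84) = 1
((p3 → (p1 ∨ ¬p2)) ∧ (¬p3 → p3)) = min(1, 1) = 1
¬((p3 → (p1 ∨ ¬p2)) ∧ (¬p3 → p3)): Łukasiewicz ¬ gives 1 − 1 = 0
(p3 ∧ ¬((p3 → (p1 ∨ ¬p2)) ∧ (¬p3 → p3))) = min(0.84, 0) = 0
¬(p3 ∧ ¬((p3 → (p1 ∨ ¬p2)) ∧ (¬p3 → p3))): Łukasiewicz ¬ gives 1 − 0 = 1
(p1 → ¬(p3 ∧ ¬((p3 → (p1 ∨ ¬p2)) ∧ (¬p3 → p3)))): min(1, 1 − 0.88 + 1) = 1
¬p1: Łukasiewicz ¬ gives 1 − 0.88 = 0.12
(¬p1 ∨ p3) = max(0.12, 0.84) = 0.84
(p3 ∧ p1) = min(0.84, 0.88) = 0.84
((¬p1 ∨ p3) ∨ (p3 ∧ p1)) = max(0.84, 0.84) = 0.84
(((¬p1 ∨ p3) ∨ (p3 ∧ p1)) ∧ p3) = min(0.84, 0.84) = 0.84
¬(((¬p1 ∨ p3) ∨ (p3 ∧ p1)) ∧ p3): Łukasiewicz ¬ gives 1 − 0.84 = 0.16
((p1 → ¬(p3 ∧ ¬((p3 → (p1 ∨ ¬p2)) ∧ (¬p3 → p3)))) → ¬(((¬p1 ∨ p3) ∨ (p3 ∧ p1)) ∧ p3)): min(1, 1 − 1 + 0.16) = 0.16
¬((p1 → ¬(p3 ∧ ¬((p3 → (p1 ∨ ¬p2)) ∧ (¬p3 → p3)))) → ¬(((¬p1 ∨ p3) ∨ (p3 ∧ p1)) ∧ p3)): Łukasiewicz ¬ gives 1 − 0.16 = 0.84

0.84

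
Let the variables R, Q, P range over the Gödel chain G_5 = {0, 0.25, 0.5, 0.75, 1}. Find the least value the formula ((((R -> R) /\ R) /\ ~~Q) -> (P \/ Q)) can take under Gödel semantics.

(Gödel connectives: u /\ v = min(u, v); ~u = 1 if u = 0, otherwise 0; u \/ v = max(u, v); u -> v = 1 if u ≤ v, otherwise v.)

The minimum is attained at R = 0.5, Q = 0.25, P = 0:
  (R -> R): 0.5 ≤ 0.5, so result = 1
  ((R -> R) /\ R) = min(1, 0.5) = 0.5
  ~Q: Gödel ¬ of 0.25 = 0 (operand ≠ 0)
  ~~Q: Gödel ¬ of 0 = 1 (operand is 0)
  (((R -> R) /\ R) /\ ~~Q) = min(0.5, 1) = 0.5
  (P \/ Q) = max(0, 0.25) = 0.25
  ((((R -> R) /\ R) /\ ~~Q) -> (P \/ Q)): 0.5 > 0.25, so result = 0.25
Checking all 125 assignments confirms none give a value below 0.25.

0.25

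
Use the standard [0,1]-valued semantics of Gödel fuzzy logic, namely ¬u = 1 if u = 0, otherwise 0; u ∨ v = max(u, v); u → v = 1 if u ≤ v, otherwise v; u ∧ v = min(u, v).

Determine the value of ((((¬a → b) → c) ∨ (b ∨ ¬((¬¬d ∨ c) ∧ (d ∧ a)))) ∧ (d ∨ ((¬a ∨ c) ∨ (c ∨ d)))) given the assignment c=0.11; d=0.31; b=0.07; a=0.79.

¬a: Gödel ¬ of 0.79 = 0 (operand ≠ 0)
(¬a → b): 0 ≤ 0.07, so result = 1
((¬a → b) → c): 1 > 0.11, so result = 0.11
¬d: Gödel ¬ of 0.31 = 0 (operand ≠ 0)
¬¬d: Gödel ¬ of 0 = 1 (operand is 0)
(¬¬d ∨ c) = max(1, 0.11) = 1
(d ∧ a) = min(0.31, 0.79) = 0.31
((¬¬d ∨ c) ∧ (d ∧ a)) = min(1, 0.31) = 0.31
¬((¬¬d ∨ c) ∧ (d ∧ a)): Gödel ¬ of 0.31 = 0 (operand ≠ 0)
(b ∨ ¬((¬¬d ∨ c) ∧ (d ∧ a))) = max(0.07, 0) = 0.07
(((¬a → b) → c) ∨ (b ∨ ¬((¬¬d ∨ c) ∧ (d ∧ a)))) = max(0.11, 0.07) = 0.11
¬a: Gödel ¬ of 0.79 = 0 (operand ≠ 0)
(¬a ∨ c) = max(0, 0.11) = 0.11
(c ∨ d) = max(0.11, 0.31) = 0.31
((¬a ∨ c) ∨ (c ∨ d)) = max(0.11, 0.31) = 0.31
(d ∨ ((¬a ∨ c) ∨ (c ∨ d))) = max(0.31, 0.31) = 0.31
((((¬a → b) → c) ∨ (b ∨ ¬((¬¬d ∨ c) ∧ (d ∧ a)))) ∧ (d ∨ ((¬a ∨ c) ∨ (c ∨ d)))) = min(0.11, 0.31) = 0.11

0.11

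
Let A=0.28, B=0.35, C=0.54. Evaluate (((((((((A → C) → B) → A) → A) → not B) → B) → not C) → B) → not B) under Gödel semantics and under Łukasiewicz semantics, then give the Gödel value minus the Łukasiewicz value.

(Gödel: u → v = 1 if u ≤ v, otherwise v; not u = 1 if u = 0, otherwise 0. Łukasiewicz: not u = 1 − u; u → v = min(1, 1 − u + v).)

-1.00

Gödel evaluation:
  (A → C): 0.28 ≤ 0.54, so result = 1
  ((A → C) → B): 1 > 0.35, so result = 0.35
  (((A → C) → B) → A): 0.35 > 0.28, so result = 0.28
  ((((A → C) → B) → A) → A): 0.28 ≤ 0.28, so result = 1
  not B: Gödel ¬ of 0.35 = 0 (operand ≠ 0)
  (((((A → C) → B) → A) → A) → not B): 1 > 0, so result = 0
  ((((((A → C) → B) → A) → A) → not B) → B): 0 ≤ 0.35, so result = 1
  not C: Gödel ¬ of 0.54 = 0 (operand ≠ 0)
  (((((((A → C) → B) → A) → A) → not B) → B) → not C): 1 > 0, so result = 0
  ((((((((A → C) → B) → A) → A) → not B) → B) → not C) → B): 0 ≤ 0.35, so result = 1
  not B: Gödel ¬ of 0.35 = 0 (operand ≠ 0)
  (((((((((A → C) → B) → A) → A) → not B) → B) → not C) → B) → not B): 1 > 0, so result = 0
  Gödel value = 0
Łukasiewicz evaluation:
  (A → C): min(1, 1 − 0.28 + 0.54) = 1
  ((A → C) → B): min(1, 1 − 1 + 0.35) = 0.35
  (((A → C) → B) → A): min(1, 1 − 0.35 + 0.28) = 0.93
  ((((A → C) → B) → A) → A): min(1, 1 − 0.93 + 0.28) = 0.35
  not B: Łukasiewicz ¬ gives 1 − 0.35 = 0.65
  (((((A → C) → B) → A) → A) → not B): min(1, 1 − 0.35 + 0.65) = 1
  ((((((A → C) → B) → A) → A) → not B) → B): min(1, 1 − 1 + 0.35) = 0.35
  not C: Łukasiewicz ¬ gives 1 − 0.54 = 0.46
  (((((((A → C) → B) → A) → A) → not B) → B) → not C): min(1, 1 − 0.35 + 0.46) = 1
  ((((((((A → C) → B) → A) → A) → not B) → B) → not C) → B): min(1, 1 − 1 + 0.35) = 0.35
  not B: Łukasiewicz ¬ gives 1 − 0.35 = 0.65
  (((((((((A → C) → B) → A) → A) → not B) → B) → not C) → B) → not B): min(1, 1 − 0.35 + 0.65) = 1
  Łukasiewicz value = 1
Difference: 0 − 1 = -1.00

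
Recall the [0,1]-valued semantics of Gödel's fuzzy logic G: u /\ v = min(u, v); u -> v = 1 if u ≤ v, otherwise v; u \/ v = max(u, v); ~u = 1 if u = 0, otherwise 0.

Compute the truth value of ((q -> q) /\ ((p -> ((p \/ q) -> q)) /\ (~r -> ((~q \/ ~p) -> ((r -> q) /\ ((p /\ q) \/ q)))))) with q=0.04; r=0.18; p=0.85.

(q -> q): 0.04 ≤ 0.04, so result = 1
(p \/ q) = max(0.85, 0.04) = 0.85
((p \/ q) -> q): 0.85 > 0.04, so result = 0.04
(p -> ((p \/ q) -> q)): 0.85 > 0.04, so result = 0.04
~r: Gödel ¬ of 0.18 = 0 (operand ≠ 0)
~q: Gödel ¬ of 0.04 = 0 (operand ≠ 0)
~p: Gödel ¬ of 0.85 = 0 (operand ≠ 0)
(~q \/ ~p) = max(0, 0) = 0
(r -> q): 0.18 > 0.04, so result = 0.04
(p /\ q) = min(0.85, 0.04) = 0.04
((p /\ q) \/ q) = max(0.04, 0.04) = 0.04
((r -> q) /\ ((p /\ q) \/ q)) = min(0.04, 0.04) = 0.04
((~q \/ ~p) -> ((r -> q) /\ ((p /\ q) \/ q))): 0 ≤ 0.04, so result = 1
(~r -> ((~q \/ ~p) -> ((r -> q) /\ ((p /\ q) \/ q)))): 0 ≤ 1, so result = 1
((p -> ((p \/ q) -> q)) /\ (~r -> ((~q \/ ~p) -> ((r -> q) /\ ((p /\ q) \/ q))))) = min(0.04, 1) = 0.04
((q -> q) /\ ((p -> ((p \/ q) -> q)) /\ (~r -> ((~q \/ ~p) -> ((r -> q) /\ ((p /\ q) \/ q)))))) = min(1, 0.04) = 0.04

0.04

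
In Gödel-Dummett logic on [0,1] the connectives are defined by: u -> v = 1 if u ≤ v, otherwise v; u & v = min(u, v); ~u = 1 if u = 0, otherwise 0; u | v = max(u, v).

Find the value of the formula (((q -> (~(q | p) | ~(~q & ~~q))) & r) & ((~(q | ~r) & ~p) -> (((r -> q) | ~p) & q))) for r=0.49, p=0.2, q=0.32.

0.49

(q | p) = max(0.32, 0.2) = 0.32
~(q | p): Gödel ¬ of 0.32 = 0 (operand ≠ 0)
~q: Gödel ¬ of 0.32 = 0 (operand ≠ 0)
~q: Gödel ¬ of 0.32 = 0 (operand ≠ 0)
~~q: Gödel ¬ of 0 = 1 (operand is 0)
(~q & ~~q) = min(0, 1) = 0
~(~q & ~~q): Gödel ¬ of 0 = 1 (operand is 0)
(~(q | p) | ~(~q & ~~q)) = max(0, 1) = 1
(q -> (~(q | p) | ~(~q & ~~q))): 0.32 ≤ 1, so result = 1
((q -> (~(q | p) | ~(~q & ~~q))) & r) = min(1, 0.49) = 0.49
~r: Gödel ¬ of 0.49 = 0 (operand ≠ 0)
(q | ~r) = max(0.32, 0) = 0.32
~(q | ~r): Gödel ¬ of 0.32 = 0 (operand ≠ 0)
~p: Gödel ¬ of 0.2 = 0 (operand ≠ 0)
(~(q | ~r) & ~p) = min(0, 0) = 0
(r -> q): 0.49 > 0.32, so result = 0.32
~p: Gödel ¬ of 0.2 = 0 (operand ≠ 0)
((r -> q) | ~p) = max(0.32, 0) = 0.32
(((r -> q) | ~p) & q) = min(0.32, 0.32) = 0.32
((~(q | ~r) & ~p) -> (((r -> q) | ~p) & q)): 0 ≤ 0.32, so result = 1
(((q -> (~(q | p) | ~(~q & ~~q))) & r) & ((~(q | ~r) & ~p) -> (((r -> q) | ~p) & q))) = min(0.49, 1) = 0.49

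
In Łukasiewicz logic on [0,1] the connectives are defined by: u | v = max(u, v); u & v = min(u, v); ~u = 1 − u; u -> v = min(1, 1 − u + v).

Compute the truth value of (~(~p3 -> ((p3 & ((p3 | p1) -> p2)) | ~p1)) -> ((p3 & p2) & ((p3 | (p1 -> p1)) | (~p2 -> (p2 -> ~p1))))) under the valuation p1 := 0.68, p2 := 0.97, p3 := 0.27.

0.86

~p3: Łukasiewicz ¬ gives 1 − 0.27 = 0.73
(p3 | p1) = max(0.27, 0.68) = 0.68
((p3 | p1) -> p2): min(1, 1 − 0.68 + 0.97) = 1
(p3 & ((p3 | p1) -> p2)) = min(0.27, 1) = 0.27
~p1: Łukasiewicz ¬ gives 1 − 0.68 = 0.32
((p3 & ((p3 | p1) -> p2)) | ~p1) = max(0.27, 0.32) = 0.32
(~p3 -> ((p3 & ((p3 | p1) -> p2)) | ~p1)): min(1, 1 − 0.73 + 0.32) = 0.59
~(~p3 -> ((p3 & ((p3 | p1) -> p2)) | ~p1)): Łukasiewicz ¬ gives 1 − 0.59 = 0.41
(p3 & p2) = min(0.27, 0.97) = 0.27
(p1 -> p1): min(1, 1 − 0.68 + 0.68) = 1
(p3 | (p1 -> p1)) = max(0.27, 1) = 1
~p2: Łukasiewicz ¬ gives 1 − 0.97 = 0.03
~p1: Łukasiewicz ¬ gives 1 − 0.68 = 0.32
(p2 -> ~p1): min(1, 1 − 0.97 + 0.32) = 0.35
(~p2 -> (p2 -> ~p1)): min(1, 1 − 0.03 + 0.35) = 1
((p3 | (p1 -> p1)) | (~p2 -> (p2 -> ~p1))) = max(1, 1) = 1
((p3 & p2) & ((p3 | (p1 -> p1)) | (~p2 -> (p2 -> ~p1)))) = min(0.27, 1) = 0.27
(~(~p3 -> ((p3 & ((p3 | p1) -> p2)) | ~p1)) -> ((p3 & p2) & ((p3 | (p1 -> p1)) | (~p2 -> (p2 -> ~p1))))): min(1, 1 − 0.41 + 0.27) = 0.86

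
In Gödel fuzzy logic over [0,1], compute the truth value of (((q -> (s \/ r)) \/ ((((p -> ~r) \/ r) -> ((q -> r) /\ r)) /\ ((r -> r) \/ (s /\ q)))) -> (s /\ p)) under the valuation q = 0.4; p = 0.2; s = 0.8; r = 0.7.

0.20

(s \/ r) = max(0.8, 0.7) = 0.8
(q -> (s \/ r)): 0.4 ≤ 0.8, so result = 1
~r: Gödel ¬ of 0.7 = 0 (operand ≠ 0)
(p -> ~r): 0.2 > 0, so result = 0
((p -> ~r) \/ r) = max(0, 0.7) = 0.7
(q -> r): 0.4 ≤ 0.7, so result = 1
((q -> r) /\ r) = min(1, 0.7) = 0.7
(((p -> ~r) \/ r) -> ((q -> r) /\ r)): 0.7 ≤ 0.7, so result = 1
(r -> r): 0.7 ≤ 0.7, so result = 1
(s /\ q) = min(0.8, 0.4) = 0.4
((r -> r) \/ (s /\ q)) = max(1, 0.4) = 1
((((p -> ~r) \/ r) -> ((q -> r) /\ r)) /\ ((r -> r) \/ (s /\ q))) = min(1, 1) = 1
((q -> (s \/ r)) \/ ((((p -> ~r) \/ r) -> ((q -> r) /\ r)) /\ ((r -> r) \/ (s /\ q)))) = max(1, 1) = 1
(s /\ p) = min(0.8, 0.2) = 0.2
(((q -> (s \/ r)) \/ ((((p -> ~r) \/ r) -> ((q -> r) /\ r)) /\ ((r -> r) \/ (s /\ q)))) -> (s /\ p)): 1 > 0.2, so result = 0.2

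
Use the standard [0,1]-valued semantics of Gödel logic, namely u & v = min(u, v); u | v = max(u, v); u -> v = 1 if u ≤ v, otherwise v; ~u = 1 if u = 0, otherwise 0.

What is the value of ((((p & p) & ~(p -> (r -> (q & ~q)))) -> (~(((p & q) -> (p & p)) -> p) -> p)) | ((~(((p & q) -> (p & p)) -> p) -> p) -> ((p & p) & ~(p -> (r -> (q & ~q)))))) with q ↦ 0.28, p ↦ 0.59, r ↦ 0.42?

(p & p) = min(0.59, 0.59) = 0.59
~q: Gödel ¬ of 0.28 = 0 (operand ≠ 0)
(q & ~q) = min(0.28, 0) = 0
(r -> (q & ~q)): 0.42 > 0, so result = 0
(p -> (r -> (q & ~q))): 0.59 > 0, so result = 0
~(p -> (r -> (q & ~q))): Gödel ¬ of 0 = 1 (operand is 0)
((p & p) & ~(p -> (r -> (q & ~q)))) = min(0.59, 1) = 0.59
(p & q) = min(0.59, 0.28) = 0.28
(p & p) = min(0.59, 0.59) = 0.59
((p & q) -> (p & p)): 0.28 ≤ 0.59, so result = 1
(((p & q) -> (p & p)) -> p): 1 > 0.59, so result = 0.59
~(((p & q) -> (p & p)) -> p): Gödel ¬ of 0.59 = 0 (operand ≠ 0)
(~(((p & q) -> (p & p)) -> p) -> p): 0 ≤ 0.59, so result = 1
(((p & p) & ~(p -> (r -> (q & ~q)))) -> (~(((p & q) -> (p & p)) -> p) -> p)): 0.59 ≤ 1, so result = 1
(p & q) = min(0.59, 0.28) = 0.28
(p & p) = min(0.59, 0.59) = 0.59
((p & q) -> (p & p)): 0.28 ≤ 0.59, so result = 1
(((p & q) -> (p & p)) -> p): 1 > 0.59, so result = 0.59
~(((p & q) -> (p & p)) -> p): Gödel ¬ of 0.59 = 0 (operand ≠ 0)
(~(((p & q) -> (p & p)) -> p) -> p): 0 ≤ 0.59, so result = 1
(p & p) = min(0.59, 0.59) = 0.59
~q: Gödel ¬ of 0.28 = 0 (operand ≠ 0)
(q & ~q) = min(0.28, 0) = 0
(r -> (q & ~q)): 0.42 > 0, so result = 0
(p -> (r -> (q & ~q))): 0.59 > 0, so result = 0
~(p -> (r -> (q & ~q))): Gödel ¬ of 0 = 1 (operand is 0)
((p & p) & ~(p -> (r -> (q & ~q)))) = min(0.59, 1) = 0.59
((~(((p & q) -> (p & p)) -> p) -> p) -> ((p & p) & ~(p -> (r -> (q & ~q))))): 1 > 0.59, so result = 0.59
((((p & p) & ~(p -> (r -> (q & ~q)))) -> (~(((p & q) -> (p & p)) -> p) -> p)) | ((~(((p & q) -> (p & p)) -> p) -> p) -> ((p & p) & ~(p -> (r -> (q & ~q)))))) = max(1, 0.59) = 1

1.00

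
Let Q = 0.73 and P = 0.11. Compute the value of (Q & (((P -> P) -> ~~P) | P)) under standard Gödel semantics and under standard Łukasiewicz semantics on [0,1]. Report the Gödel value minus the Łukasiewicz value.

Gödel evaluation:
  (P -> P): 0.11 ≤ 0.11, so result = 1
  ~P: Gödel ¬ of 0.11 = 0 (operand ≠ 0)
  ~~P: Gödel ¬ of 0 = 1 (operand is 0)
  ((P -> P) -> ~~P): 1 ≤ 1, so result = 1
  (((P -> P) -> ~~P) | P) = max(1, 0.11) = 1
  (Q & (((P -> P) -> ~~P) | P)) = min(0.73, 1) = 0.73
  Gödel value = 0.73
Łukasiewicz evaluation:
  (P -> P): min(1, 1 − 0.11 + 0.11) = 1
  ~P: Łukasiewicz ¬ gives 1 − 0.11 = 0.89
  ~~P: Łukasiewicz ¬ gives 1 − 0.89 = 0.11
  ((P -> P) -> ~~P): min(1, 1 − 1 + 0.11) = 0.11
  (((P -> P) -> ~~P) | P) = max(0.11, 0.11) = 0.11
  (Q & (((P -> P) -> ~~P) | P)) = min(0.73, 0.11) = 0.11
  Łukasiewicz value = 0.11
Difference: 0.73 − 0.11 = 0.62

0.62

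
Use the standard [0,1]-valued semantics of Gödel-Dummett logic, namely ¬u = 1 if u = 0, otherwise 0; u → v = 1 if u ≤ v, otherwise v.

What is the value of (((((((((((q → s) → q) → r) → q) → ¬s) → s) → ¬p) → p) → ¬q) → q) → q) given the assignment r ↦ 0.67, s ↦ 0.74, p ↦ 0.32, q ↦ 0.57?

0.57

(q → s): 0.57 ≤ 0.74, so result = 1
((q → s) → q): 1 > 0.57, so result = 0.57
(((q → s) → q) → r): 0.57 ≤ 0.67, so result = 1
((((q → s) → q) → r) → q): 1 > 0.57, so result = 0.57
¬s: Gödel ¬ of 0.74 = 0 (operand ≠ 0)
(((((q → s) → q) → r) → q) → ¬s): 0.57 > 0, so result = 0
((((((q → s) → q) → r) → q) → ¬s) → s): 0 ≤ 0.74, so result = 1
¬p: Gödel ¬ of 0.32 = 0 (operand ≠ 0)
(((((((q → s) → q) → r) → q) → ¬s) → s) → ¬p): 1 > 0, so result = 0
((((((((q → s) → q) → r) → q) → ¬s) → s) → ¬p) → p): 0 ≤ 0.32, so result = 1
¬q: Gödel ¬ of 0.57 = 0 (operand ≠ 0)
(((((((((q → s) → q) → r) → q) → ¬s) → s) → ¬p) → p) → ¬q): 1 > 0, so result = 0
((((((((((q → s) → q) → r) → q) → ¬s) → s) → ¬p) → p) → ¬q) → q): 0 ≤ 0.57, so result = 1
(((((((((((q → s) → q) → r) → q) → ¬s) → s) → ¬p) → p) → ¬q) → q) → q): 1 > 0.57, so result = 0.57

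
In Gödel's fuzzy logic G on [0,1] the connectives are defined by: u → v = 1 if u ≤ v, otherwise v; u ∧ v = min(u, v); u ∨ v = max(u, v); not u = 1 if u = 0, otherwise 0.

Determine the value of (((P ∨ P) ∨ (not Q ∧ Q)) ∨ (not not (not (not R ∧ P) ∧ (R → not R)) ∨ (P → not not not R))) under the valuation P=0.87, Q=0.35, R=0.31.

(P ∨ P) = max(0.87, 0.87) = 0.87
not Q: Gödel ¬ of 0.35 = 0 (operand ≠ 0)
(not Q ∧ Q) = min(0, 0.35) = 0
((P ∨ P) ∨ (not Q ∧ Q)) = max(0.87, 0) = 0.87
not R: Gödel ¬ of 0.31 = 0 (operand ≠ 0)
(not R ∧ P) = min(0, 0.87) = 0
not (not R ∧ P): Gödel ¬ of 0 = 1 (operand is 0)
not R: Gödel ¬ of 0.31 = 0 (operand ≠ 0)
(R → not R): 0.31 > 0, so result = 0
(not (not R ∧ P) ∧ (R → not R)) = min(1, 0) = 0
not (not (not R ∧ P) ∧ (R → not R)): Gödel ¬ of 0 = 1 (operand is 0)
not not (not (not R ∧ P) ∧ (R → not R)): Gödel ¬ of 1 = 0 (operand ≠ 0)
not R: Gödel ¬ of 0.31 = 0 (operand ≠ 0)
not not R: Gödel ¬ of 0 = 1 (operand is 0)
not not not R: Gödel ¬ of 1 = 0 (operand ≠ 0)
(P → not not not R): 0.87 > 0, so result = 0
(not not (not (not R ∧ P) ∧ (R → not R)) ∨ (P → not not not R)) = max(0, 0) = 0
(((P ∨ P) ∨ (not Q ∧ Q)) ∨ (not not (not (not R ∧ P) ∧ (R → not R)) ∨ (P → not not not R))) = max(0.87, 0) = 0.87

0.87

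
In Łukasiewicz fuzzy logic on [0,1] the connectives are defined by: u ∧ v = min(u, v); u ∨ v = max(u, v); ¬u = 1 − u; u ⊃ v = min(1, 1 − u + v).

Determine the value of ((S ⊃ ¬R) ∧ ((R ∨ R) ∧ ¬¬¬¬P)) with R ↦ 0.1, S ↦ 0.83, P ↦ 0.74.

¬R: Łukasiewicz ¬ gives 1 − 0.1 = 0.9
(S ⊃ ¬R): min(1, 1 − 0.83 + 0.9) = 1
(R ∨ R) = max(0.1, 0.1) = 0.1
¬P: Łukasiewicz ¬ gives 1 − 0.74 = 0.26
¬¬P: Łukasiewicz ¬ gives 1 − 0.26 = 0.74
¬¬¬P: Łukasiewicz ¬ gives 1 − 0.74 = 0.26
¬¬¬¬P: Łukasiewicz ¬ gives 1 − 0.26 = 0.74
((R ∨ R) ∧ ¬¬¬¬P) = min(0.1, 0.74) = 0.1
((S ⊃ ¬R) ∧ ((R ∨ R) ∧ ¬¬¬¬P)) = min(1, 0.1) = 0.1

0.10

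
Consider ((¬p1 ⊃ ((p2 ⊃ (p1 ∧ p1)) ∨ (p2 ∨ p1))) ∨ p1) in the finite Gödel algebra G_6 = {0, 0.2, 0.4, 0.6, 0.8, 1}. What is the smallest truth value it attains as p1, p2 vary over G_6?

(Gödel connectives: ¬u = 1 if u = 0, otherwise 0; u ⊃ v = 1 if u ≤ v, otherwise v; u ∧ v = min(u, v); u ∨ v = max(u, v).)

0.20

The minimum is attained at p1 = 0, p2 = 0.2:
  ¬p1: Gödel ¬ of 0 = 1 (operand is 0)
  (p1 ∧ p1) = min(0, 0) = 0
  (p2 ⊃ (p1 ∧ p1)): 0.2 > 0, so result = 0
  (p2 ∨ p1) = max(0.2, 0) = 0.2
  ((p2 ⊃ (p1 ∧ p1)) ∨ (p2 ∨ p1)) = max(0, 0.2) = 0.2
  (¬p1 ⊃ ((p2 ⊃ (p1 ∧ p1)) ∨ (p2 ∨ p1))): 1 > 0.2, so result = 0.2
  ((¬p1 ⊃ ((p2 ⊃ (p1 ∧ p1)) ∨ (p2 ∨ p1))) ∨ p1) = max(0.2, 0) = 0.2
Checking all 36 assignments confirms none give a value below 0.20.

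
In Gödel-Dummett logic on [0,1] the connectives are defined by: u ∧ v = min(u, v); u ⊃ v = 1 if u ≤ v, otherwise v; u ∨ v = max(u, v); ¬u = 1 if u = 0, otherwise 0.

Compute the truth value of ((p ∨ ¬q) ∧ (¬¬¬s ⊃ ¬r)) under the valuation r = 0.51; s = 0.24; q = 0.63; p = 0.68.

0.68

¬q: Gödel ¬ of 0.63 = 0 (operand ≠ 0)
(p ∨ ¬q) = max(0.68, 0) = 0.68
¬s: Gödel ¬ of 0.24 = 0 (operand ≠ 0)
¬¬s: Gödel ¬ of 0 = 1 (operand is 0)
¬¬¬s: Gödel ¬ of 1 = 0 (operand ≠ 0)
¬r: Gödel ¬ of 0.51 = 0 (operand ≠ 0)
(¬¬¬s ⊃ ¬r): 0 ≤ 0, so result = 1
((p ∨ ¬q) ∧ (¬¬¬s ⊃ ¬r)) = min(0.68, 1) = 0.68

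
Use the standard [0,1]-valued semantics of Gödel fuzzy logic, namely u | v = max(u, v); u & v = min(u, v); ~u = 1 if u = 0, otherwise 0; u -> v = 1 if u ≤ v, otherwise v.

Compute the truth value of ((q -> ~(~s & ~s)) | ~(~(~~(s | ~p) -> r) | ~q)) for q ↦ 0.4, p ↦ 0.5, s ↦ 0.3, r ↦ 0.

1.00

~s: Gödel ¬ of 0.3 = 0 (operand ≠ 0)
~s: Gödel ¬ of 0.3 = 0 (operand ≠ 0)
(~s & ~s) = min(0, 0) = 0
~(~s & ~s): Gödel ¬ of 0 = 1 (operand is 0)
(q -> ~(~s & ~s)): 0.4 ≤ 1, so result = 1
~p: Gödel ¬ of 0.5 = 0 (operand ≠ 0)
(s | ~p) = max(0.3, 0) = 0.3
~(s | ~p): Gödel ¬ of 0.3 = 0 (operand ≠ 0)
~~(s | ~p): Gödel ¬ of 0 = 1 (operand is 0)
(~~(s | ~p) -> r): 1 > 0, so result = 0
~(~~(s | ~p) -> r): Gödel ¬ of 0 = 1 (operand is 0)
~q: Gödel ¬ of 0.4 = 0 (operand ≠ 0)
(~(~~(s | ~p) -> r) | ~q) = max(1, 0) = 1
~(~(~~(s | ~p) -> r) | ~q): Gödel ¬ of 1 = 0 (operand ≠ 0)
((q -> ~(~s & ~s)) | ~(~(~~(s | ~p) -> r) | ~q)) = max(1, 0) = 1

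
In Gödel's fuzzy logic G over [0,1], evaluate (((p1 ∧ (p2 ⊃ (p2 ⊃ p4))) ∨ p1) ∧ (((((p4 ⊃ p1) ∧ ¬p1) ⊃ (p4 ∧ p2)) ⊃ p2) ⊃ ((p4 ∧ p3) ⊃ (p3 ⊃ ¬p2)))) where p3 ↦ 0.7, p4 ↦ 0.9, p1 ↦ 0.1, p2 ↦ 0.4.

0.00

(p2 ⊃ p4): 0.4 ≤ 0.9, so result = 1
(p2 ⊃ (p2 ⊃ p4)): 0.4 ≤ 1, so result = 1
(p1 ∧ (p2 ⊃ (p2 ⊃ p4))) = min(0.1, 1) = 0.1
((p1 ∧ (p2 ⊃ (p2 ⊃ p4))) ∨ p1) = max(0.1, 0.1) = 0.1
(p4 ⊃ p1): 0.9 > 0.1, so result = 0.1
¬p1: Gödel ¬ of 0.1 = 0 (operand ≠ 0)
((p4 ⊃ p1) ∧ ¬p1) = min(0.1, 0) = 0
(p4 ∧ p2) = min(0.9, 0.4) = 0.4
(((p4 ⊃ p1) ∧ ¬p1) ⊃ (p4 ∧ p2)): 0 ≤ 0.4, so result = 1
((((p4 ⊃ p1) ∧ ¬p1) ⊃ (p4 ∧ p2)) ⊃ p2): 1 > 0.4, so result = 0.4
(p4 ∧ p3) = min(0.9, 0.7) = 0.7
¬p2: Gödel ¬ of 0.4 = 0 (operand ≠ 0)
(p3 ⊃ ¬p2): 0.7 > 0, so result = 0
((p4 ∧ p3) ⊃ (p3 ⊃ ¬p2)): 0.7 > 0, so result = 0
(((((p4 ⊃ p1) ∧ ¬p1) ⊃ (p4 ∧ p2)) ⊃ p2) ⊃ ((p4 ∧ p3) ⊃ (p3 ⊃ ¬p2))): 0.4 > 0, so result = 0
(((p1 ∧ (p2 ⊃ (p2 ⊃ p4))) ∨ p1) ∧ (((((p4 ⊃ p1) ∧ ¬p1) ⊃ (p4 ∧ p2)) ⊃ p2) ⊃ ((p4 ∧ p3) ⊃ (p3 ⊃ ¬p2)))) = min(0.1, 0) = 0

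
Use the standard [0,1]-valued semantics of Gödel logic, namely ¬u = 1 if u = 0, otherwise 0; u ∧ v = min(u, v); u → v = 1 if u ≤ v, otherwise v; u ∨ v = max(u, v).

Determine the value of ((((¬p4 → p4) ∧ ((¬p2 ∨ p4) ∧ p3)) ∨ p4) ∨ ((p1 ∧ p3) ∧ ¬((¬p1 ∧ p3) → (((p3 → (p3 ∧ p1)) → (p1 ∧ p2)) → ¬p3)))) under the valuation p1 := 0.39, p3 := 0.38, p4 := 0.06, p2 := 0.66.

0.06

¬p4: Gödel ¬ of 0.06 = 0 (operand ≠ 0)
(¬p4 → p4): 0 ≤ 0.06, so result = 1
¬p2: Gödel ¬ of 0.66 = 0 (operand ≠ 0)
(¬p2 ∨ p4) = max(0, 0.06) = 0.06
((¬p2 ∨ p4) ∧ p3) = min(0.06, 0.38) = 0.06
((¬p4 → p4) ∧ ((¬p2 ∨ p4) ∧ p3)) = min(1, 0.06) = 0.06
(((¬p4 → p4) ∧ ((¬p2 ∨ p4) ∧ p3)) ∨ p4) = max(0.06, 0.06) = 0.06
(p1 ∧ p3) = min(0.39, 0.38) = 0.38
¬p1: Gödel ¬ of 0.39 = 0 (operand ≠ 0)
(¬p1 ∧ p3) = min(0, 0.38) = 0
(p3 ∧ p1) = min(0.38, 0.39) = 0.38
(p3 → (p3 ∧ p1)): 0.38 ≤ 0.38, so result = 1
(p1 ∧ p2) = min(0.39, 0.66) = 0.39
((p3 → (p3 ∧ p1)) → (p1 ∧ p2)): 1 > 0.39, so result = 0.39
¬p3: Gödel ¬ of 0.38 = 0 (operand ≠ 0)
(((p3 → (p3 ∧ p1)) → (p1 ∧ p2)) → ¬p3): 0.39 > 0, so result = 0
((¬p1 ∧ p3) → (((p3 → (p3 ∧ p1)) → (p1 ∧ p2)) → ¬p3)): 0 ≤ 0, so result = 1
¬((¬p1 ∧ p3) → (((p3 → (p3 ∧ p1)) → (p1 ∧ p2)) → ¬p3)): Gödel ¬ of 1 = 0 (operand ≠ 0)
((p1 ∧ p3) ∧ ¬((¬p1 ∧ p3) → (((p3 → (p3 ∧ p1)) → (p1 ∧ p2)) → ¬p3))) = min(0.38, 0) = 0
((((¬p4 → p4) ∧ ((¬p2 ∨ p4) ∧ p3)) ∨ p4) ∨ ((p1 ∧ p3) ∧ ¬((¬p1 ∧ p3) → (((p3 → (p3 ∧ p1)) → (p1 ∧ p2)) → ¬p3)))) = max(0.06, 0) = 0.06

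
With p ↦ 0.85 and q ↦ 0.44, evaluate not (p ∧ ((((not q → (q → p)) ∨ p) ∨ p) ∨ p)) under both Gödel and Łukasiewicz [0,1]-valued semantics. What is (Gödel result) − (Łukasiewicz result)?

-0.15

Gödel evaluation:
  not q: Gödel ¬ of 0.44 = 0 (operand ≠ 0)
  (q → p): 0.44 ≤ 0.85, so result = 1
  (not q → (q → p)): 0 ≤ 1, so result = 1
  ((not q → (q → p)) ∨ p) = max(1, 0.85) = 1
  (((not q → (q → p)) ∨ p) ∨ p) = max(1, 0.85) = 1
  ((((not q → (q → p)) ∨ p) ∨ p) ∨ p) = max(1, 0.85) = 1
  (p ∧ ((((not q → (q → p)) ∨ p) ∨ p) ∨ p)) = min(0.85, 1) = 0.85
  not (p ∧ ((((not q → (q → p)) ∨ p) ∨ p) ∨ p)): Gödel ¬ of 0.85 = 0 (operand ≠ 0)
  Gödel value = 0
Łukasiewicz evaluation:
  not q: Łukasiewicz ¬ gives 1 − 0.44 = 0.56
  (q → p): min(1, 1 − 0.44 + 0.85) = 1
  (not q → (q → p)): min(1, 1 − 0.56 + 1) = 1
  ((not q → (q → p)) ∨ p) = max(1, 0.85) = 1
  (((not q → (q → p)) ∨ p) ∨ p) = max(1, 0.85) = 1
  ((((not q → (q → p)) ∨ p) ∨ p) ∨ p) = max(1, 0.85) = 1
  (p ∧ ((((not q → (q → p)) ∨ p) ∨ p) ∨ p)) = min(0.85, 1) = 0.85
  not (p ∧ ((((not q → (q → p)) ∨ p) ∨ p) ∨ p)): Łukasiewicz ¬ gives 1 − 0.85 = 0.15
  Łukasiewicz value = 0.15
Difference: 0 − 0.15 = -0.15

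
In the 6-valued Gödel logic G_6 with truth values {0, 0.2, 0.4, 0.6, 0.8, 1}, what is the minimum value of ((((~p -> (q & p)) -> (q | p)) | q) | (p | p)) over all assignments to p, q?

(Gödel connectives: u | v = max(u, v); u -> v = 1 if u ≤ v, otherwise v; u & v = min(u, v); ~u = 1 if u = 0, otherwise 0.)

The minimum is attained at p = 0.2, q = 0:
  ~p: Gödel ¬ of 0.2 = 0 (operand ≠ 0)
  (q & p) = min(0, 0.2) = 0
  (~p -> (q & p)): 0 ≤ 0, so result = 1
  (q | p) = max(0, 0.2) = 0.2
  ((~p -> (q & p)) -> (q | p)): 1 > 0.2, so result = 0.2
  (((~p -> (q & p)) -> (q | p)) | q) = max(0.2, 0) = 0.2
  (p | p) = max(0.2, 0.2) = 0.2
  ((((~p -> (q & p)) -> (q | p)) | q) | (p | p)) = max(0.2, 0.2) = 0.2
Checking all 36 assignments confirms none give a value below 0.20.

0.20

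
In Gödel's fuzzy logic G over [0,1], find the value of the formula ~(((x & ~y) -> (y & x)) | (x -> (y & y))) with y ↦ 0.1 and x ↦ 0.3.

0.00

~y: Gödel ¬ of 0.1 = 0 (operand ≠ 0)
(x & ~y) = min(0.3, 0) = 0
(y & x) = min(0.1, 0.3) = 0.1
((x & ~y) -> (y & x)): 0 ≤ 0.1, so result = 1
(y & y) = min(0.1, 0.1) = 0.1
(x -> (y & y)): 0.3 > 0.1, so result = 0.1
(((x & ~y) -> (y & x)) | (x -> (y & y))) = max(1, 0.1) = 1
~(((x & ~y) -> (y & x)) | (x -> (y & y))): Gödel ¬ of 1 = 0 (operand ≠ 0)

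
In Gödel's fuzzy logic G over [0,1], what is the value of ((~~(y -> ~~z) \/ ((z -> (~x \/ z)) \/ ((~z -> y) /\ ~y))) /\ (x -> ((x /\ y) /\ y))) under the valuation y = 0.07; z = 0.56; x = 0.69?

0.07

~z: Gödel ¬ of 0.56 = 0 (operand ≠ 0)
~~z: Gödel ¬ of 0 = 1 (operand is 0)
(y -> ~~z): 0.07 ≤ 1, so result = 1
~(y -> ~~z): Gödel ¬ of 1 = 0 (operand ≠ 0)
~~(y -> ~~z): Gödel ¬ of 0 = 1 (operand is 0)
~x: Gödel ¬ of 0.69 = 0 (operand ≠ 0)
(~x \/ z) = max(0, 0.56) = 0.56
(z -> (~x \/ z)): 0.56 ≤ 0.56, so result = 1
~z: Gödel ¬ of 0.56 = 0 (operand ≠ 0)
(~z -> y): 0 ≤ 0.07, so result = 1
~y: Gödel ¬ of 0.07 = 0 (operand ≠ 0)
((~z -> y) /\ ~y) = min(1, 0) = 0
((z -> (~x \/ z)) \/ ((~z -> y) /\ ~y)) = max(1, 0) = 1
(~~(y -> ~~z) \/ ((z -> (~x \/ z)) \/ ((~z -> y) /\ ~y))) = max(1, 1) = 1
(x /\ y) = min(0.69, 0.07) = 0.07
((x /\ y) /\ y) = min(0.07, 0.07) = 0.07
(x -> ((x /\ y) /\ y)): 0.69 > 0.07, so result = 0.07
((~~(y -> ~~z) \/ ((z -> (~x \/ z)) \/ ((~z -> y) /\ ~y))) /\ (x -> ((x /\ y) /\ y))) = min(1, 0.07) = 0.07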